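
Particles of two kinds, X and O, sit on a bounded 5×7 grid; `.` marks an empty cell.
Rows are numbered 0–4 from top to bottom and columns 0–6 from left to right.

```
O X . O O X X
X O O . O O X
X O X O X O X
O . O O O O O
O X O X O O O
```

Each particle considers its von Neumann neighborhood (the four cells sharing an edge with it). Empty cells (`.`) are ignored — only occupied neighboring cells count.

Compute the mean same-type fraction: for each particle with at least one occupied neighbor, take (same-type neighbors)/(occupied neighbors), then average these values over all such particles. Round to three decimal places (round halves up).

Row 0: (0,0)O 0/2 · (0,1)X 0/2 · (0,3)O 1/1 · (0,4)O 2/3 · (0,5)X 1/3 · (0,6)X 2/2
Row 1: (1,0)X 1/3 · (1,1)O 2/4 · (1,2)O 1/2 · (1,4)O 2/3 · (1,5)O 2/4 · (1,6)X 2/3
Row 2: (2,0)X 1/3 · (2,1)O 1/3 · (2,2)X 0/4 · (2,3)O 1/3 · (2,4)X 0/4 · (2,5)O 2/4 · (2,6)X 1/3
Row 3: (3,0)O 1/2 · (3,2)O 2/3 · (3,3)O 3/4 · (3,4)O 3/4 · (3,5)O 4/4 · (3,6)O 2/3
Row 4: (4,0)O 1/2 · (4,1)X 0/2 · (4,2)O 1/3 · (4,3)X 0/3 · (4,4)O 2/3 · (4,5)O 3/3 · (4,6)O 2/2
Sum over 32 particles: 0/2 + 0/2 + 1/1 + 2/3 + 1/3 + 2/2 + 1/3 + 2/4 + 1/2 + 2/3 + 2/4 + 2/3 + 1/3 + 1/3 + 0/4 + 1/3 + 0/4 + 2/4 + 1/3 + 1/2 + 2/3 + 3/4 + 3/4 + 4/4 + 2/3 + 1/2 + 0/2 + 1/3 + 0/3 + 2/3 + 3/3 + 2/2 = 95/6; mean = 95/6 ÷ 32 = 95/192 = 0.494791… → 0.495.

0.495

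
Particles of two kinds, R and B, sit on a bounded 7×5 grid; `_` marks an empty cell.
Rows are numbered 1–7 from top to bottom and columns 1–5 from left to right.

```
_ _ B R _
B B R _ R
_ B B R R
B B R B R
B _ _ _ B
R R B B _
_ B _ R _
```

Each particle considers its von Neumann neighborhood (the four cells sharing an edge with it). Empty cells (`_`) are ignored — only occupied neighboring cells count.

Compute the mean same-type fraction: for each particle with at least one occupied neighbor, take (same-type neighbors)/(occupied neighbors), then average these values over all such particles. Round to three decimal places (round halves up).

(1,3)B 0/2
(1,4)R 0/1
(2,1)B 1/1
(2,2)B 2/3
(2,3)R 0/3
(2,5)R 1/1
(3,2)B 3/3
(3,3)B 1/4
(3,4)R 1/3
(3,5)R 3/3
(4,1)B 2/2
(4,2)B 2/3
(4,3)R 0/3
(4,4)B 0/3
(4,5)R 1/3
(5,1)B 1/2
(5,5)B 0/1
(6,1)R 1/2
(6,2)R 1/3
(6,3)B 1/2
(6,4)B 1/2
(7,2)B 0/1
(7,4)R 0/1
Sum over 23 particles: 0/2 + 0/1 + 1/1 + 2/3 + 0/3 + 1/1 + 3/3 + 1/4 + 1/3 + 3/3 + 2/2 + 2/3 + 0/3 + 0/3 + 1/3 + 1/2 + 0/1 + 1/2 + 1/3 + 1/2 + 1/2 + 0/1 + 0/1 = 115/12; mean = 115/12 ÷ 23 = 5/12 = 0.416666… → 0.417.

0.417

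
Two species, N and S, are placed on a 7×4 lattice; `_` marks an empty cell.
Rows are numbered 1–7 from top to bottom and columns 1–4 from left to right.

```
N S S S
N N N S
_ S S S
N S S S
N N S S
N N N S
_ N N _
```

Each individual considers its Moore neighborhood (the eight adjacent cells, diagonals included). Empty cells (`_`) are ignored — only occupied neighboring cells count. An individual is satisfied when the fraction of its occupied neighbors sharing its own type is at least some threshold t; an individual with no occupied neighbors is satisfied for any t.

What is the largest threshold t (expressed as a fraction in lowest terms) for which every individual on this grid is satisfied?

1/8

(1,1)N 2/3
(1,2)S 1/5
(1,3)S 3/5
(1,4)S 2/3
(2,1)N 2/4
(2,2)N 3/7
(2,3)N 1/8
(2,4)S 4/5
(3,2)S 3/7
(3,3)S 6/8
(3,4)S 4/5
(4,1)N 2/4
(4,2)S 4/7
(4,3)S 7/8
(4,4)S 5/5
(5,1)N 4/5
(5,2)N 5/8
(5,3)S 5/8
(5,4)S 4/5
(6,1)N 4/4
(6,2)N 6/7
(6,3)N 4/7
(6,4)S 2/4
(7,2)N 4/4
(7,3)N 3/4
The smallest same-type fraction is 1/8 at (2,3), which reduces to 1/8. Any threshold above that leaves this individual unsatisfied.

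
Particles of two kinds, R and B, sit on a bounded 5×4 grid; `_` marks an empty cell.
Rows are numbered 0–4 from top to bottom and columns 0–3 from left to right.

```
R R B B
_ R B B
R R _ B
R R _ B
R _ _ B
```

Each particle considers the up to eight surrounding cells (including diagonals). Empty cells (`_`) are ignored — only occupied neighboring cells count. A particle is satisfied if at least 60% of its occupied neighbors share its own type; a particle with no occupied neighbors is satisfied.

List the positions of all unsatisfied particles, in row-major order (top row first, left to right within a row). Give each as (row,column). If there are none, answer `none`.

(0,1), (1,2)

Row 0: (0,0)R 2/2 satisfied · (0,1)R 2/4 not · (0,2)B 3/5 satisfied · (0,3)B 3/3 satisfied
Row 1: (1,1)R 4/6 satisfied · (1,2)B 4/7 not · (1,3)B 4/4 satisfied
Row 2: (2,0)R 4/4 satisfied · (2,1)R 4/5 satisfied · (2,3)B 3/3 satisfied
Row 3: (3,0)R 4/4 satisfied · (3,1)R 4/4 satisfied · (3,3)B 2/2 satisfied
Row 4: (4,0)R 2/2 satisfied · (4,3)B 1/1 satisfied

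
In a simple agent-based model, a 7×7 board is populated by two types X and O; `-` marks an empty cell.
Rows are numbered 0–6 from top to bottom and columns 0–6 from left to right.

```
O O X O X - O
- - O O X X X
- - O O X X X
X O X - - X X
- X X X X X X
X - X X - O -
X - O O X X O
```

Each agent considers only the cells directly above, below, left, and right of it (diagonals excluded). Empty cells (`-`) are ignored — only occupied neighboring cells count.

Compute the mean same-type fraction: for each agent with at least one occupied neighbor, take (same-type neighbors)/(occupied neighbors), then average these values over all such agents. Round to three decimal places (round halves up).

Row 0: (0,0)O 1/1 · (0,1)O 1/2 · (0,2)X 0/3 · (0,3)O 1/3 · (0,4)X 1/2 · (0,6)O 0/1
Row 1: (1,2)O 2/3 · (1,3)O 3/4 · (1,4)X 3/4 · (1,5)X 3/3 · (1,6)X 2/3
Row 2: (2,2)O 2/3 · (2,3)O 2/3 · (2,4)X 2/3 · (2,5)X 4/4 · (2,6)X 3/3
Row 3: (3,0)X 0/1 · (3,1)O 0/3 · (3,2)X 1/3 · (3,5)X 3/3 · (3,6)X 3/3
Row 4: (4,1)X 1/2 · (4,2)X 4/4 · (4,3)X 3/3 · (4,4)X 2/2 · (4,5)X 3/4 · (4,6)X 2/2
Row 5: (5,0)X 1/1 · (5,2)X 2/3 · (5,3)X 2/3 · (5,5)O 0/2
Row 6: (6,0)X 1/1 · (6,2)O 1/2 · (6,3)O 1/3 · (6,4)X 1/2 · (6,5)X 1/3 · (6,6)O 0/1
Sum over 37 agents: 1/1 + 1/2 + 0/3 + 1/3 + 1/2 + 0/1 + 2/3 + 3/4 + 3/4 + 3/3 + 2/3 + 2/3 + 2/3 + 2/3 + 4/4 + 3/3 + 0/1 + 0/3 + 1/3 + 3/3 + 3/3 + 1/2 + 4/4 + 3/3 + 2/2 + 3/4 + 2/2 + 1/1 + 2/3 + 2/3 + 0/2 + 1/1 + 1/2 + 1/3 + 1/2 + 1/3 + 0/1 = 91/4; mean = 91/4 ÷ 37 = 91/148 = 0.614864… → 0.615.

0.615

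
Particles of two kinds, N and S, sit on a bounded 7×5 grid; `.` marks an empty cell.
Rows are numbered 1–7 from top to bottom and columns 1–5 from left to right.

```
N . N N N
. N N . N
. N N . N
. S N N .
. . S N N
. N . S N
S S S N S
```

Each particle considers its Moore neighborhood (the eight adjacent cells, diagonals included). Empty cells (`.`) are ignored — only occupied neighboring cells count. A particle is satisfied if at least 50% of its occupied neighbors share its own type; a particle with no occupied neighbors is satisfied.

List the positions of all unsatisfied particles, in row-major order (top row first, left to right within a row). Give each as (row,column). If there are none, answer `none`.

(4,2), (5,3), (6,2), (6,4), (7,4), (7,5)

(1,1)N 1/1 satisfied
(1,3)N 3/3 satisfied
(1,4)N 4/4 satisfied
(1,5)N 2/2 satisfied
(2,2)N 5/5 satisfied
(2,3)N 5/5 satisfied
(2,5)N 3/3 satisfied
(3,2)N 4/5 satisfied
(3,3)N 5/6 satisfied
(3,5)N 2/2 satisfied
(4,2)S 1/4 not
(4,3)N 4/6 satisfied
(4,4)N 5/6 satisfied
(5,3)S 2/6 not
(5,4)N 4/6 satisfied
(5,5)N 3/4 satisfied
(6,2)N 0/4 not
(6,4)S 3/7 not
(6,5)N 3/5 satisfied
(7,1)S 1/2 satisfied
(7,2)S 2/3 satisfied
(7,3)S 2/4 satisfied
(7,4)N 1/4 not
(7,5)S 1/3 not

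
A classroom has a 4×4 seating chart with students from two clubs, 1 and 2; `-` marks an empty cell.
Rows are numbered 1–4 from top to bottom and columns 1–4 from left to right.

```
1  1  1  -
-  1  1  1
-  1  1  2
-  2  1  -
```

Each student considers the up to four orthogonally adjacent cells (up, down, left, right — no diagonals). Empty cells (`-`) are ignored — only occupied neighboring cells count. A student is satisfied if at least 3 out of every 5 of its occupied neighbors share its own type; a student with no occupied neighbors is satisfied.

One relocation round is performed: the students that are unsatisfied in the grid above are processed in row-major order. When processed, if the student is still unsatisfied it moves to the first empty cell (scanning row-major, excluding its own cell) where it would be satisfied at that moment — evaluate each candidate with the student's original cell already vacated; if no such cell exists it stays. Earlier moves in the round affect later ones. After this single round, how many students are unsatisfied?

1

Initially unsatisfied (in order): (2,4), (3,4), (4,2), (4,3).
  (2,4) → (1,4).
  (3,4) → (4,1).
  (4,2): no empty cell satisfies it; stays.
  (4,3) → (2,1).
Resulting grid:
1 1 1 1
1 1 1 -
- 1 1 -
2 2 - -
Unsatisfied now: (4,2).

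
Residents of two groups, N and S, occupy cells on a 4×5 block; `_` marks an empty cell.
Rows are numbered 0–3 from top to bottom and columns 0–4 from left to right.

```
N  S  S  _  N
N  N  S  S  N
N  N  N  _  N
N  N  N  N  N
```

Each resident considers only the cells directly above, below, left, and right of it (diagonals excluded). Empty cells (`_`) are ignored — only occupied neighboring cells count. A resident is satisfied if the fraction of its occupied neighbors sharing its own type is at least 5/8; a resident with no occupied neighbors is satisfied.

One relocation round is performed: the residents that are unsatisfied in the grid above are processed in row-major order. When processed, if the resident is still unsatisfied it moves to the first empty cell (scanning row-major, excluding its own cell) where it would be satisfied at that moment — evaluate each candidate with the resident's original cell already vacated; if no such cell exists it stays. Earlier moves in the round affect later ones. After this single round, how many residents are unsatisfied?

Initially unsatisfied (in order): (0,0), (0,1), (1,1), (1,2), (1,3).
  (0,0) → (2,3).
  (0,1) → (0,3).
  (1,1): now satisfied by earlier moves; stays.
  (1,2): no empty cell satisfies it; stays.
  (1,3): no empty cell satisfies it; stays.
Resulting grid:
_ _ S S N
N N S S N
N N N N N
N N N N N
Unsatisfied now: (0,4), (1,2), (1,3).

3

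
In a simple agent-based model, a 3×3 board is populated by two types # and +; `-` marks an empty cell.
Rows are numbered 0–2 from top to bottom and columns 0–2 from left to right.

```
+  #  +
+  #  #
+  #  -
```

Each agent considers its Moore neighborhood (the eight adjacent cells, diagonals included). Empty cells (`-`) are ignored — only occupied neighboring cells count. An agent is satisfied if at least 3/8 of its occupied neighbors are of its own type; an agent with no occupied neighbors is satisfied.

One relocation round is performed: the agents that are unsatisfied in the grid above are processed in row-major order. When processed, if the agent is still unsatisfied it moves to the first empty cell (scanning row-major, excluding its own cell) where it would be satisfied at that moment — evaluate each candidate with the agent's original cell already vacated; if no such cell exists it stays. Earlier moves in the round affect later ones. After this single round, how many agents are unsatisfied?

Initially unsatisfied (in order): (0,0), (0,2), (2,0).
  (0,0): no empty cell satisfies it; stays.
  (0,2): no empty cell satisfies it; stays.
  (2,0): no empty cell satisfies it; stays.
Resulting grid:
+ # +
+ # #
+ # -
Unsatisfied now: (0,0), (0,2), (2,0).

3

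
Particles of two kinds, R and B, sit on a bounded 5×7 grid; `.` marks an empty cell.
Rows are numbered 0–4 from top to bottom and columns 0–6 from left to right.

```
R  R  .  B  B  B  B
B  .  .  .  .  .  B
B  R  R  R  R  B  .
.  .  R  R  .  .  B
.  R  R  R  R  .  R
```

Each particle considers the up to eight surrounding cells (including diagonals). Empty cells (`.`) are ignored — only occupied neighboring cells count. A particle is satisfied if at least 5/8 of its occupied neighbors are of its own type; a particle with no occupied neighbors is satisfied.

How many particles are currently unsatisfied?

7

Row 0: (0,0)R 1/2 unhappy · (0,1)R 1/2 unhappy · (0,3)B 1/1 ok · (0,4)B 2/2 ok · (0,5)B 3/3 ok · (0,6)B 2/2 ok
Row 1: (1,0)B 1/4 unhappy · (1,6)B 3/3 ok
Row 2: (2,0)B 1/2 unhappy · (2,1)R 2/4 unhappy · (2,2)R 4/4 ok · (2,3)R 4/4 ok · (2,4)R 2/3 ok · (2,5)B 2/3 ok
Row 3: (3,2)R 7/7 ok · (3,3)R 7/7 ok · (3,6)B 1/2 unhappy
Row 4: (4,1)R 2/2 ok · (4,2)R 4/4 ok · (4,3)R 4/4 ok · (4,4)R 2/2 ok · (4,6)R 0/1 unhappy
Unsatisfied: (0,0), (0,1), (1,0), (2,0), (2,1), (3,6), (4,6) — 7 in total.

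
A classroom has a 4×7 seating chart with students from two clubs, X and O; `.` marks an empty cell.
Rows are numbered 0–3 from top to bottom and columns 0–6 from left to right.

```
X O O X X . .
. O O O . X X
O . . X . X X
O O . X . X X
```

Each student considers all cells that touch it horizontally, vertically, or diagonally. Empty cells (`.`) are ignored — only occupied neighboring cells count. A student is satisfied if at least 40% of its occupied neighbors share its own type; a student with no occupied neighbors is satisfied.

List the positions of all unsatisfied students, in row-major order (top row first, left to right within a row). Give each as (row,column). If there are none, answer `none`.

(0,0), (0,3), (2,3)

Row 0: (0,0)X 0/2 unhappy · (0,1)O 3/4 ok · (0,2)O 4/5 ok · (0,3)X 1/4 unhappy · (0,4)X 2/3 ok
Row 1: (1,1)O 4/5 ok · (1,2)O 4/6 ok · (1,3)O 2/5 ok · (1,5)X 4/4 ok · (1,6)X 3/3 ok
Row 2: (2,0)O 3/3 ok · (2,3)X 1/3 unhappy · (2,5)X 5/5 ok · (2,6)X 5/5 ok
Row 3: (3,0)O 2/2 ok · (3,1)O 2/2 ok · (3,3)X 1/1 ok · (3,5)X 3/3 ok · (3,6)X 3/3 ok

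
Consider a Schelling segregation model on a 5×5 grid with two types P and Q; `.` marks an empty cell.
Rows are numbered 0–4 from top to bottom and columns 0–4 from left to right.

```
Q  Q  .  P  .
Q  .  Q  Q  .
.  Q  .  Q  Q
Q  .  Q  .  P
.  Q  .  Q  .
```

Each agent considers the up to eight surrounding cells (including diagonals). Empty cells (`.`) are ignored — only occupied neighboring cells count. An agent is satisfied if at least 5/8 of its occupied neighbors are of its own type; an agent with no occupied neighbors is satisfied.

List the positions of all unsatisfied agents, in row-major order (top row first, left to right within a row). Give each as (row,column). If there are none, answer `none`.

(0,3), (3,4), (4,3)

(0,0)Q 2/2 ok
(0,1)Q 3/3 ok
(0,3)P 0/2 unhappy
(1,0)Q 3/3 ok
(1,2)Q 4/5 ok
(1,3)Q 3/4 ok
(2,1)Q 4/4 ok
(2,3)Q 4/5 ok
(2,4)Q 2/3 ok
(3,0)Q 2/2 ok
(3,2)Q 4/4 ok
(3,4)P 0/3 unhappy
(4,1)Q 2/2 ok
(4,3)Q 1/2 unhappy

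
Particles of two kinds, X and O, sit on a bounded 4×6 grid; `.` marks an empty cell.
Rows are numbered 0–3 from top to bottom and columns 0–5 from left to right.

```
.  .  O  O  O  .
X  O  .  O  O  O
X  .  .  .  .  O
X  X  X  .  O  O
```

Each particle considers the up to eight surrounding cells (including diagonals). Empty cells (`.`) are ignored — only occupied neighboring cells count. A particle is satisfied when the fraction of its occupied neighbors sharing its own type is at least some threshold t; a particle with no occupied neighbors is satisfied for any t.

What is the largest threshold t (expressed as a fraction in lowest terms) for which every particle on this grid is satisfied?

(0,2)O 3/3
(0,3)O 4/4
(0,4)O 4/4
(1,0)X 1/2
(1,1)O 1/3
(1,3)O 4/4
(1,4)O 5/5
(1,5)O 3/3
(2,0)X 3/4
(2,5)O 4/4
(3,0)X 2/2
(3,1)X 3/3
(3,2)X 1/1
(3,4)O 2/2
(3,5)O 2/2
The smallest same-type fraction is 1/3 at (1,1), which reduces to 1/3. Any threshold above that leaves this particle unsatisfied.

1/3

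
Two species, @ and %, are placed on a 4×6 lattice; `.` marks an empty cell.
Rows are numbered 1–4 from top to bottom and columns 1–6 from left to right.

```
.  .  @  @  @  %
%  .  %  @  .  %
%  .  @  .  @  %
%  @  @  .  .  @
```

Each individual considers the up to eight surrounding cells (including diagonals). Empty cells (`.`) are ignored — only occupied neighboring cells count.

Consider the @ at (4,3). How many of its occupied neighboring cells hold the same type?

2

Occupied neighbors of (4,3): (3,3)=@, (4,2)=@.
Same type (@): 2 of 2.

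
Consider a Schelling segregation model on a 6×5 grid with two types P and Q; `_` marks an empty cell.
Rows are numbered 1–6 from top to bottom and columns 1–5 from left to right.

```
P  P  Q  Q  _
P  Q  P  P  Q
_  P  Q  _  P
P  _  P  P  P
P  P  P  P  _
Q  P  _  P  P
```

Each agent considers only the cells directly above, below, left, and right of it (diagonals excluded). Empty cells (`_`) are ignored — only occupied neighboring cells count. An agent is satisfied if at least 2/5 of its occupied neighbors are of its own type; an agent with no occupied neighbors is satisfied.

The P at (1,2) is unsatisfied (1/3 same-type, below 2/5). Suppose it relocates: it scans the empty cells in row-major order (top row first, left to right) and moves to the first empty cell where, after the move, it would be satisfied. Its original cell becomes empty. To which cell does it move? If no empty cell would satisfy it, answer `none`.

(3,1)

Vacating (1,2). Empty cells in order:
  (1,5): 0/2 same-type → still unsatisfied.
  (3,1): 3/3 same-type → satisfied — stop here.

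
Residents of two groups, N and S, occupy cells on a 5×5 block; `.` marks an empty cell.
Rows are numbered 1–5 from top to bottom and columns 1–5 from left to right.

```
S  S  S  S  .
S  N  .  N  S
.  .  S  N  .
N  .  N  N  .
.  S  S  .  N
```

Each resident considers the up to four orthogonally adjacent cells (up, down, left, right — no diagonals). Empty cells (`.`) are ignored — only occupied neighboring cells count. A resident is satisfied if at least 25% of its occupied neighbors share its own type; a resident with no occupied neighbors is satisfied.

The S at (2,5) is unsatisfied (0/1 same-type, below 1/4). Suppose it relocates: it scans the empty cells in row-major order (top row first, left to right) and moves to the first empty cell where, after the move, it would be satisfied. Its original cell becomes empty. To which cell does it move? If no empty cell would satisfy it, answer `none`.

(1,5)

Vacating (2,5). Empty cells in order:
  (1,5): 1/1 same-type → satisfied — stop here.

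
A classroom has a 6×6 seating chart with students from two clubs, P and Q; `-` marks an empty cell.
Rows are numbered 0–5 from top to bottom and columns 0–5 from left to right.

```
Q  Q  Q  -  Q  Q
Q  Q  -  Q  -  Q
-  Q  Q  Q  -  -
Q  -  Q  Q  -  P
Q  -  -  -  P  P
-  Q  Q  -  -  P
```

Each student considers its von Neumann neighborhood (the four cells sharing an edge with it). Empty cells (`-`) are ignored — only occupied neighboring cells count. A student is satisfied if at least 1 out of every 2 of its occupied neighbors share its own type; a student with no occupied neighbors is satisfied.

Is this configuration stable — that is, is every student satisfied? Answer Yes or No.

(0,0)Q 2/2 ✓
(0,1)Q 3/3 ✓
(0,2)Q 1/1 ✓
(0,4)Q 1/1 ✓
(0,5)Q 2/2 ✓
(1,0)Q 2/2 ✓
(1,1)Q 3/3 ✓
(1,3)Q 1/1 ✓
(1,5)Q 1/1 ✓
(2,1)Q 2/2 ✓
(2,2)Q 3/3 ✓
(2,3)Q 3/3 ✓
(3,0)Q 1/1 ✓
(3,2)Q 2/2 ✓
(3,3)Q 2/2 ✓
(3,5)P 1/1 ✓
(4,0)Q 1/1 ✓
(4,4)P 1/1 ✓
(4,5)P 3/3 ✓
(5,1)Q 1/1 ✓
(5,2)Q 1/1 ✓
(5,5)P 1/1 ✓
All meet the threshold, so the configuration is stable.

Yes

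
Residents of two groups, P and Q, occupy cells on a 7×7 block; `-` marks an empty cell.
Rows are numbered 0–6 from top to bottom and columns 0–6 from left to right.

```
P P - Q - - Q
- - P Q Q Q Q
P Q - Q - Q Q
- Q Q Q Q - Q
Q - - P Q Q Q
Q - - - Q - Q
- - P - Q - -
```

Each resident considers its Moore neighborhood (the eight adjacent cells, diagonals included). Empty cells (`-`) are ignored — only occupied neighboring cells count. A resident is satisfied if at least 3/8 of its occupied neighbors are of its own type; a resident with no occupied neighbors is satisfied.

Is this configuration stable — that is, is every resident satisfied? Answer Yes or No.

Row 0: (0,0)P 1/1 ✓ · (0,1)P 2/2 ✓ · (0,3)Q 2/3 ✓ · (0,6)Q 2/2 ✓
Row 1: (1,2)P 1/5 ✗ · (1,3)Q 3/4 ✓ · (1,4)Q 5/5 ✓ · (1,5)Q 5/5 ✓ · (1,6)Q 4/4 ✓
Row 2: (2,0)P 0/2 ✗ · (2,1)Q 2/4 ✓ · (2,3)Q 5/6 ✓ · (2,5)Q 6/6 ✓ · (2,6)Q 4/4 ✓
Row 3: (3,1)Q 3/4 ✓ · (3,2)Q 4/5 ✓ · (3,3)Q 4/5 ✓ · (3,4)Q 5/6 ✓ · (3,6)Q 4/4 ✓
Row 4: (4,0)Q 2/2 ✓ · (4,3)P 0/5 ✗ · (4,4)Q 4/5 ✓ · (4,5)Q 6/6 ✓ · (4,6)Q 3/3 ✓
Row 5: (5,0)Q 1/1 ✓ · (5,4)Q 3/4 ✓ · (5,6)Q 2/2 ✓
Row 6: (6,2)P 0/0 ✓ · (6,4)Q 1/1 ✓
For instance (1,2) has only 1/5 same-type neighbors, below 3/8.

No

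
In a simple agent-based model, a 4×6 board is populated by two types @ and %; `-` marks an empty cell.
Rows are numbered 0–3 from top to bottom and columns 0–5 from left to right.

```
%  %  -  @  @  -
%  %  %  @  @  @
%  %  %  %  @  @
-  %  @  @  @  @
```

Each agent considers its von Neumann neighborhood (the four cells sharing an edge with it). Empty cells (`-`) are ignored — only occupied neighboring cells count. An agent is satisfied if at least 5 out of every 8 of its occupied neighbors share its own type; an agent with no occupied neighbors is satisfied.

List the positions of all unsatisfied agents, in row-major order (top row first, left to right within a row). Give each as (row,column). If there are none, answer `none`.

(1,3), (2,3), (3,1), (3,2)

(0,0)% 2/2 ok
(0,1)% 2/2 ok
(0,3)@ 2/2 ok
(0,4)@ 2/2 ok
(1,0)% 3/3 ok
(1,1)% 4/4 ok
(1,2)% 2/3 ok
(1,3)@ 2/4 unhappy
(1,4)@ 4/4 ok
(1,5)@ 2/2 ok
(2,0)% 2/2 ok
(2,1)% 4/4 ok
(2,2)% 3/4 ok
(2,3)% 1/4 unhappy
(2,4)@ 3/4 ok
(2,5)@ 3/3 ok
(3,1)% 1/2 unhappy
(3,2)@ 1/3 unhappy
(3,3)@ 2/3 ok
(3,4)@ 3/3 ok
(3,5)@ 2/2 ok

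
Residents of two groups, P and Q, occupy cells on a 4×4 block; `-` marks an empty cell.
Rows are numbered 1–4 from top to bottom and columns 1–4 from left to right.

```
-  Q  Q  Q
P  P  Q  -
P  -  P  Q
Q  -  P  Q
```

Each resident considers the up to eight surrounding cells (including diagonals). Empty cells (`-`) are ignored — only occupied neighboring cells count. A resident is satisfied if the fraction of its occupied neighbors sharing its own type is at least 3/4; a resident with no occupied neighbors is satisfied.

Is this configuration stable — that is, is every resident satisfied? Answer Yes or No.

(1,2)Q 2/4 unhappy
(1,3)Q 3/4 ok
(1,4)Q 2/2 ok
(2,1)P 2/3 unhappy
(2,2)P 3/6 unhappy
(2,3)Q 4/6 unhappy
(3,1)P 2/3 unhappy
(3,3)P 2/5 unhappy
(3,4)Q 2/4 unhappy
(4,1)Q 0/1 unhappy
(4,3)P 1/3 unhappy
(4,4)Q 1/3 unhappy
For instance (1,2) has only 2/4 same-type neighbors, below 3/4.

No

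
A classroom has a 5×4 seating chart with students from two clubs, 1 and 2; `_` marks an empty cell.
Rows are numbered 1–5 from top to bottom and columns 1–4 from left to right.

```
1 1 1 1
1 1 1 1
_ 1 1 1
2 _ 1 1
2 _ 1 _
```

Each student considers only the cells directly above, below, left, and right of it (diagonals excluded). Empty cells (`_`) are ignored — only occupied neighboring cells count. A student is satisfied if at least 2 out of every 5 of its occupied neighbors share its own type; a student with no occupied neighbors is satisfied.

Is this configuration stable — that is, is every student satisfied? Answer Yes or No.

(1,1)1 2/2 ✓
(1,2)1 3/3 ✓
(1,3)1 3/3 ✓
(1,4)1 2/2 ✓
(2,1)1 2/2 ✓
(2,2)1 4/4 ✓
(2,3)1 4/4 ✓
(2,4)1 3/3 ✓
(3,2)1 2/2 ✓
(3,3)1 4/4 ✓
(3,4)1 3/3 ✓
(4,1)2 1/1 ✓
(4,3)1 3/3 ✓
(4,4)1 2/2 ✓
(5,1)2 1/1 ✓
(5,3)1 1/1 ✓
All meet the threshold, so the configuration is stable.

Yes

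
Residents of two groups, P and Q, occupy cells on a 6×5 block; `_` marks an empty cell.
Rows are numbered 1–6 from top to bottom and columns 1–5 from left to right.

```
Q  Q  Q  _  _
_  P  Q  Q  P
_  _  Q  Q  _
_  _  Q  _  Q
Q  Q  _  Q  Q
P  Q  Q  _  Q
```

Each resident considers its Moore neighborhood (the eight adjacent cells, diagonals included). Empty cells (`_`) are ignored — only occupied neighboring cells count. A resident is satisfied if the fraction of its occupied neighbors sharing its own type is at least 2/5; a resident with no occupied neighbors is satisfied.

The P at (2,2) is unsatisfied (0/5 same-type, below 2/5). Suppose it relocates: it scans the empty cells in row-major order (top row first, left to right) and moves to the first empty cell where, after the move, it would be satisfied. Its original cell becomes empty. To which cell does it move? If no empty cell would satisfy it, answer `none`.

Vacating (2,2). Empty cells in order:
  (1,4): 1/4 same-type → still unsatisfied.
  (1,5): 1/2 same-type → satisfied — stop here.

(1,5)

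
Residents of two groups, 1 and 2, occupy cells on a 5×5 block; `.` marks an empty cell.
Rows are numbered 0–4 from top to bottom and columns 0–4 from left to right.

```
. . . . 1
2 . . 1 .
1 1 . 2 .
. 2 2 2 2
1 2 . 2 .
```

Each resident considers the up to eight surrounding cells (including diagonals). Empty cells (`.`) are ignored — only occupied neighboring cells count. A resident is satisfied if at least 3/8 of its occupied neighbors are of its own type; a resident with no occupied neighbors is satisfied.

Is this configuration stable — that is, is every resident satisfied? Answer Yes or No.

No

Row 0: (0,4)1 1/1 ✓
Row 1: (1,0)2 0/2 ✗ · (1,3)1 1/2 ✓
Row 2: (2,0)1 1/3 ✗ · (2,1)1 1/4 ✗ · (2,3)2 3/4 ✓
Row 3: (3,1)2 2/5 ✓ · (3,2)2 5/6 ✓ · (3,3)2 4/4 ✓ · (3,4)2 3/3 ✓
Row 4: (4,0)1 0/2 ✗ · (4,1)2 2/3 ✓ · (4,3)2 3/3 ✓
For instance (1,0) has only 0/2 same-type neighbors, below 3/8.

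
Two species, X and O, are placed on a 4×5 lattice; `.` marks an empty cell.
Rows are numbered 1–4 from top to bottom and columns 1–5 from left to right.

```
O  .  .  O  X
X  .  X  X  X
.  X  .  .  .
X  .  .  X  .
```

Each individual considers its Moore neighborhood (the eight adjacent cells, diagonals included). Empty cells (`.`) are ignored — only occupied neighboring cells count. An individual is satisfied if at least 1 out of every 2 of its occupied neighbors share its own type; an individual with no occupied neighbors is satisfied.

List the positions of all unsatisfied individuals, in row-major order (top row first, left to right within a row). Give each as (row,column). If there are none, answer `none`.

(1,1), (1,4)

(1,1)O 0/1 not
(1,4)O 0/4 not
(1,5)X 2/3 satisfied
(2,1)X 1/2 satisfied
(2,3)X 2/3 satisfied
(2,4)X 3/4 satisfied
(2,5)X 2/3 satisfied
(3,2)X 3/3 satisfied
(4,1)X 1/1 satisfied
(4,4)X 0/0 satisfied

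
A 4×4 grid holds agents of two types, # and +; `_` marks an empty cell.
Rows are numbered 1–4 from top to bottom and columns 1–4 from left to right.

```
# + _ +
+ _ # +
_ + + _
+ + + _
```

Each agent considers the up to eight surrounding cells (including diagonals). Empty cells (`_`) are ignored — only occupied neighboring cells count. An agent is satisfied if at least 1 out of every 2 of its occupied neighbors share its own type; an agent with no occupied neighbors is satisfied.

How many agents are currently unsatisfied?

3

Row 1: (1,1)# 0/2 ✗ · (1,2)+ 1/3 ✗ · (1,4)+ 1/2 ✓
Row 2: (2,1)+ 2/3 ✓ · (2,3)# 0/5 ✗ · (2,4)+ 2/3 ✓
Row 3: (3,2)+ 5/6 ✓ · (3,3)+ 4/5 ✓
Row 4: (4,1)+ 2/2 ✓ · (4,2)+ 4/4 ✓ · (4,3)+ 3/3 ✓
Unsatisfied: (1,1), (1,2), (2,3) — 3 in total.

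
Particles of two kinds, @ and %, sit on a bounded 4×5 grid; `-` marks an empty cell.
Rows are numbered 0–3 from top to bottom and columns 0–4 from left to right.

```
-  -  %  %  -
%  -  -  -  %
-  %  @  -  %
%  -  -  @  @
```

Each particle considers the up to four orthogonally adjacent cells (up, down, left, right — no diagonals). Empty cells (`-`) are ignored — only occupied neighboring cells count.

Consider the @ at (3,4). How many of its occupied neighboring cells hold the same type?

Occupied neighbors of (3,4): (2,4)=%, (3,3)=@.
Same type (@): 1 of 2.

1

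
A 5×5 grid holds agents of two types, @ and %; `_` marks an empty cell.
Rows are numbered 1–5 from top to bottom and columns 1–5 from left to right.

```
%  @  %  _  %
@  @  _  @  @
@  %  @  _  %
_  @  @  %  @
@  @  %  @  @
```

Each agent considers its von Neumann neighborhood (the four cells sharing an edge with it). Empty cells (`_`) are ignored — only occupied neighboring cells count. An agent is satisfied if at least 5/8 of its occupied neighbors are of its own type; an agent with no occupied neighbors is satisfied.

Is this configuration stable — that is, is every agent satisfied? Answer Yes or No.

No

Row 1: (1,1)% 0/2 not · (1,2)@ 1/3 not · (1,3)% 0/1 not · (1,5)% 0/1 not
Row 2: (2,1)@ 2/3 satisfied · (2,2)@ 2/3 satisfied · (2,4)@ 1/1 satisfied · (2,5)@ 1/3 not
Row 3: (3,1)@ 1/2 not · (3,2)% 0/4 not · (3,3)@ 1/2 not · (3,5)% 0/2 not
Row 4: (4,2)@ 2/3 satisfied · (4,3)@ 2/4 not · (4,4)% 0/3 not · (4,5)@ 1/3 not
Row 5: (5,1)@ 1/1 satisfied · (5,2)@ 2/3 satisfied · (5,3)% 0/3 not · (5,4)@ 1/3 not · (5,5)@ 2/2 satisfied
For instance (1,1) has only 0/2 same-type neighbors, below 5/8.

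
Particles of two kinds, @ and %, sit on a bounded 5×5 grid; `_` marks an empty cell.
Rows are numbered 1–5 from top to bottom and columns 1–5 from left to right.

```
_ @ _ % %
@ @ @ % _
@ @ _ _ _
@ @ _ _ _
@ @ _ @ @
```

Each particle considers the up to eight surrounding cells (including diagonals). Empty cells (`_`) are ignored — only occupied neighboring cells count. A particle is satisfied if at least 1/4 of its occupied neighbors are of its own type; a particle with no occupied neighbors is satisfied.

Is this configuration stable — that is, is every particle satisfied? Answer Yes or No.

Row 1: (1,2)@ 3/3 ok · (1,4)% 2/3 ok · (1,5)% 2/2 ok
Row 2: (2,1)@ 4/4 ok · (2,2)@ 5/5 ok · (2,3)@ 3/5 ok · (2,4)% 2/3 ok
Row 3: (3,1)@ 5/5 ok · (3,2)@ 6/6 ok
Row 4: (4,1)@ 5/5 ok · (4,2)@ 5/5 ok
Row 5: (5,1)@ 3/3 ok · (5,2)@ 3/3 ok · (5,4)@ 1/1 ok · (5,5)@ 1/1 ok
All meet the threshold, so the configuration is stable.

Yes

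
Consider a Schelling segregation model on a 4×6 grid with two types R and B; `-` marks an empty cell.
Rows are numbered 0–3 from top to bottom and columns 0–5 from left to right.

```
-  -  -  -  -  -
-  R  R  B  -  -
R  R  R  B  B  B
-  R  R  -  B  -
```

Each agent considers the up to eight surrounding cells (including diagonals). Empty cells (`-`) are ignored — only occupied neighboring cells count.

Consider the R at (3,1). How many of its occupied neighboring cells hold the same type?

Occupied neighbors of (3,1): (2,0)=R, (2,1)=R, (2,2)=R, (3,2)=R.
Same type (R): 4 of 4.

4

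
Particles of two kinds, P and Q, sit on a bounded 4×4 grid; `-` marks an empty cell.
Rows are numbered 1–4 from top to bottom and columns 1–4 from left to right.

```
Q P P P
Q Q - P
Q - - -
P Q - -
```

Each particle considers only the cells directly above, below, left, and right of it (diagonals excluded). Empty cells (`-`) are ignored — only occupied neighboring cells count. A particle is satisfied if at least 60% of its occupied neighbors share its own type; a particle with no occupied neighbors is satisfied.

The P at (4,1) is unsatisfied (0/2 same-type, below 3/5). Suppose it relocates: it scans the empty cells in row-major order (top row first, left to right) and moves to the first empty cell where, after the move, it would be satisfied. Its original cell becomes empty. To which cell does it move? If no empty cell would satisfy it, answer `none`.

Vacating (4,1). Empty cells in order:
  (2,3): 2/3 same-type → satisfied — stop here.

(2,3)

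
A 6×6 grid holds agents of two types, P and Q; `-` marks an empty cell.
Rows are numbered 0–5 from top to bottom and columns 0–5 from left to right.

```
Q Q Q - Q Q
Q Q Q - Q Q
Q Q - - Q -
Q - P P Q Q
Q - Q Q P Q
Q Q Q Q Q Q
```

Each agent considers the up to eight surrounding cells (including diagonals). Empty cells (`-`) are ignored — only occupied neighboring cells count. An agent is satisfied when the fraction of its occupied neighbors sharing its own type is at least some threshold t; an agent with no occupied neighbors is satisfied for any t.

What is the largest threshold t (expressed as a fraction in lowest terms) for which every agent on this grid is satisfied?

1/8

(0,0)Q 3/3
(0,1)Q 5/5
(0,2)Q 3/3
(0,4)Q 3/3
(0,5)Q 3/3
(1,0)Q 5/5
(1,1)Q 7/7
(1,2)Q 4/4
(1,4)Q 4/4
(1,5)Q 4/4
(2,0)Q 4/4
(2,1)Q 5/6
(2,4)Q 4/5
(3,0)Q 3/3
(3,2)P 1/4
(3,3)P 2/6
(3,4)Q 4/6
(3,5)Q 3/4
(4,0)Q 3/3
(4,2)Q 4/6
(4,3)Q 5/8
(4,4)P 1/8
(4,5)Q 4/5
(5,0)Q 2/2
(5,1)Q 4/4
(5,2)Q 4/4
(5,3)Q 4/5
(5,4)Q 4/5
(5,5)Q 2/3
The smallest same-type fraction is 1/8 at (4,4), which reduces to 1/8. Any threshold above that leaves this agent unsatisfied.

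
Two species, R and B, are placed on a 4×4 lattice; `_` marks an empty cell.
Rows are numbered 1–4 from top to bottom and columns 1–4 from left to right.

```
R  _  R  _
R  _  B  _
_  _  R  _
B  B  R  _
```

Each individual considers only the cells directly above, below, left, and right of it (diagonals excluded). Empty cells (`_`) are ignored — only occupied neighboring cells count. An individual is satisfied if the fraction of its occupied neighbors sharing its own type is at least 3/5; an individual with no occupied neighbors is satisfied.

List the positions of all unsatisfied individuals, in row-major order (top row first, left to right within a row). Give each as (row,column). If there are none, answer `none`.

(1,1)R 1/1 ok
(1,3)R 0/1 unhappy
(2,1)R 1/1 ok
(2,3)B 0/2 unhappy
(3,3)R 1/2 unhappy
(4,1)B 1/1 ok
(4,2)B 1/2 unhappy
(4,3)R 1/2 unhappy

(1,3), (2,3), (3,3), (4,2), (4,3)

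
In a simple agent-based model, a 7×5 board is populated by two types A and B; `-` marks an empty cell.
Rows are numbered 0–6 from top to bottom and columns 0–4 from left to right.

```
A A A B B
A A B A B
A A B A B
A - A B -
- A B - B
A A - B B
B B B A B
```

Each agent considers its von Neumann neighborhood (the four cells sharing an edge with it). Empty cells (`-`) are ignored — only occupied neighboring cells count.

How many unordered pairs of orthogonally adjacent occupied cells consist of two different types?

Scan each occupied cell's neighbors to the right and below so each pair is counted once.
From row 0: 3 unlike of 9 pairs (running 3/9).
From row 1: 3 unlike of 9 pairs (running 6/18).
From row 2: 5 unlike of 7 pairs (running 11/25).
From row 3: 2 unlike of 2 pairs (running 13/27).
From row 4: 1 unlike of 3 pairs (running 14/30).
From row 5: 3 unlike of 6 pairs (running 17/36).
From row 6: 2 unlike of 4 pairs (running 19/40).
Total adjacent occupied pairs: 40; unlike-type pairs: 19.

19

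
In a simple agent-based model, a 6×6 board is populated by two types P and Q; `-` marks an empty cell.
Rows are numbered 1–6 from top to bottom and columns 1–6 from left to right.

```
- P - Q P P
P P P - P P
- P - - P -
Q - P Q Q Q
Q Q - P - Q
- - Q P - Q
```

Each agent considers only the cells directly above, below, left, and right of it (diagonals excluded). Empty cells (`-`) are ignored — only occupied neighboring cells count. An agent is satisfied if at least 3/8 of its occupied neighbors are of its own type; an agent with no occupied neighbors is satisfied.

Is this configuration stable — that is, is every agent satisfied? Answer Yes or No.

No

Row 1: (1,2)P 1/1 satisfied · (1,4)Q 0/1 not · (1,5)P 2/3 satisfied · (1,6)P 2/2 satisfied
Row 2: (2,1)P 1/1 satisfied · (2,2)P 4/4 satisfied · (2,3)P 1/1 satisfied · (2,5)P 3/3 satisfied · (2,6)P 2/2 satisfied
Row 3: (3,2)P 1/1 satisfied · (3,5)P 1/2 satisfied
Row 4: (4,1)Q 1/1 satisfied · (4,3)P 0/1 not · (4,4)Q 1/3 not · (4,5)Q 2/3 satisfied · (4,6)Q 2/2 satisfied
Row 5: (5,1)Q 2/2 satisfied · (5,2)Q 1/1 satisfied · (5,4)P 1/2 satisfied · (5,6)Q 2/2 satisfied
Row 6: (6,3)Q 0/1 not · (6,4)P 1/2 satisfied · (6,6)Q 1/1 satisfied
For instance (1,4) has only 0/1 same-type neighbors, below 3/8.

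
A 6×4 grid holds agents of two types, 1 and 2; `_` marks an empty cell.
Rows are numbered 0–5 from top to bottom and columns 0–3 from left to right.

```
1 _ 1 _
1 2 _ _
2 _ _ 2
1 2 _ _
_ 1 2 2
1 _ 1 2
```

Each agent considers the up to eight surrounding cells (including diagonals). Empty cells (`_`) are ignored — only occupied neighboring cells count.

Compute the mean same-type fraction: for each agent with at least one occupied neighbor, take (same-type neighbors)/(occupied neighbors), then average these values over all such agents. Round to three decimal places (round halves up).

0.477

Row 0: (0,0)1 1/2 · (0,2)1 0/1
Row 1: (1,0)1 1/3 · (1,1)2 1/4
Row 2: (2,0)2 2/4 · (2,3)2 — no occupied neighbors
Row 3: (3,0)1 1/3 · (3,1)2 2/4
Row 4: (4,1)1 3/5 · (4,2)2 3/5 · (4,3)2 2/3
Row 5: (5,0)1 1/1 · (5,2)1 1/4 · (5,3)2 2/3
Sum over 13 agents: 1/2 + 0/1 + 1/3 + 1/4 + 2/4 + 1/3 + 2/4 + 3/5 + 3/5 + 2/3 + 1/1 + 1/4 + 2/3 = 31/5; mean = 31/5 ÷ 13 = 31/65 = 0.476923… → 0.477.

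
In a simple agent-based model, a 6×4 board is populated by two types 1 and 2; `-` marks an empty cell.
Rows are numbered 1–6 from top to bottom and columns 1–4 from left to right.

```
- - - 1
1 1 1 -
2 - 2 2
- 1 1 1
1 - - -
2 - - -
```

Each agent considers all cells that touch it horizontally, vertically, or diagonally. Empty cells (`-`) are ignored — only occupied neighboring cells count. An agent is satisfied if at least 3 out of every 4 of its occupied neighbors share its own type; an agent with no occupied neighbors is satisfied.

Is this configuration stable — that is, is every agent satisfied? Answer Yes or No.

No

(1,4)1 1/1 ✓
(2,1)1 1/2 ✗
(2,2)1 2/4 ✗
(2,3)1 2/4 ✗
(3,1)2 0/3 ✗
(3,3)2 1/6 ✗
(3,4)2 1/4 ✗
(4,2)1 2/4 ✗
(4,3)1 2/4 ✗
(4,4)1 1/3 ✗
(5,1)1 1/2 ✗
(6,1)2 0/1 ✗
For instance (2,1) has only 1/2 same-type neighbors, below 3/4.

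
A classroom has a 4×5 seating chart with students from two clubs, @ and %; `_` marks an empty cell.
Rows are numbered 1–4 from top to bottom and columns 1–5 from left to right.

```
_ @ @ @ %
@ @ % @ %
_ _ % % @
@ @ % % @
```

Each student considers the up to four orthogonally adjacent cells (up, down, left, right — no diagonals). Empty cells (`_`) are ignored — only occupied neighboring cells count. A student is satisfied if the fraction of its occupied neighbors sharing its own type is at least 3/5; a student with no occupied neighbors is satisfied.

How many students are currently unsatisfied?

8

Row 1: (1,2)@ 2/2 ✓ · (1,3)@ 2/3 ✓ · (1,4)@ 2/3 ✓ · (1,5)% 1/2 ✗
Row 2: (2,1)@ 1/1 ✓ · (2,2)@ 2/3 ✓ · (2,3)% 1/4 ✗ · (2,4)@ 1/4 ✗ · (2,5)% 1/3 ✗
Row 3: (3,3)% 3/3 ✓ · (3,4)% 2/4 ✗ · (3,5)@ 1/3 ✗
Row 4: (4,1)@ 1/1 ✓ · (4,2)@ 1/2 ✗ · (4,3)% 2/3 ✓ · (4,4)% 2/3 ✓ · (4,5)@ 1/2 ✗
Unsatisfied: (1,5), (2,3), (2,4), (2,5), (3,4), (3,5), (4,2), (4,5) — 8 in total.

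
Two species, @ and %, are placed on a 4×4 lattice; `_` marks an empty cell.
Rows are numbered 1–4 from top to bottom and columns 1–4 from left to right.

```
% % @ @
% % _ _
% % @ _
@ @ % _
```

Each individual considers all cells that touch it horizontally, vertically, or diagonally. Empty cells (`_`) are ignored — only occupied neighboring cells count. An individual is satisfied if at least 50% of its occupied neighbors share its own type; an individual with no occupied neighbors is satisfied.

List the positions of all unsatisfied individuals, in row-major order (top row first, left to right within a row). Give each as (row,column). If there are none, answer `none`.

Row 1: (1,1)% 3/3 ✓ · (1,2)% 3/4 ✓ · (1,3)@ 1/3 ✗ · (1,4)@ 1/1 ✓
Row 2: (2,1)% 5/5 ✓ · (2,2)% 5/7 ✓
Row 3: (3,1)% 3/5 ✓ · (3,2)% 4/7 ✓ · (3,3)@ 1/4 ✗
Row 4: (4,1)@ 1/3 ✗ · (4,2)@ 2/5 ✗ · (4,3)% 1/3 ✗

(1,3), (3,3), (4,1), (4,2), (4,3)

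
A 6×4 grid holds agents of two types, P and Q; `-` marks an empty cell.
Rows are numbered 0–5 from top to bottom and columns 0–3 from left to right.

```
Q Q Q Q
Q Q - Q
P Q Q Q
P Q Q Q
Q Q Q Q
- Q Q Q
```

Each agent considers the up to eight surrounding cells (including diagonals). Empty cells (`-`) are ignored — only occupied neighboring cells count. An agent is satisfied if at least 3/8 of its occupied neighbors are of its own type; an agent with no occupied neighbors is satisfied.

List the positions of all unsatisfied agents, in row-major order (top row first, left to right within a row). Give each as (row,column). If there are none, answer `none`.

(2,0), (3,0)

(0,0)Q 3/3 ok
(0,1)Q 4/4 ok
(0,2)Q 4/4 ok
(0,3)Q 2/2 ok
(1,0)Q 4/5 ok
(1,1)Q 6/7 ok
(1,3)Q 4/4 ok
(2,0)P 1/5 unhappy
(2,1)Q 5/7 ok
(2,2)Q 7/7 ok
(2,3)Q 4/4 ok
(3,0)P 1/5 unhappy
(3,1)Q 6/8 ok
(3,2)Q 8/8 ok
(3,3)Q 5/5 ok
(4,0)Q 3/4 ok
(4,1)Q 6/7 ok
(4,2)Q 8/8 ok
(4,3)Q 5/5 ok
(5,1)Q 4/4 ok
(5,2)Q 5/5 ok
(5,3)Q 3/3 ok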